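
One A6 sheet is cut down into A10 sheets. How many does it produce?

Each ISO step halves the sheet: 1 × A6 → 2 × A7 → 4 × A8 → 8 × A9 → …
From A6 to A10 is 4 halving steps: 2^4 = 16.

16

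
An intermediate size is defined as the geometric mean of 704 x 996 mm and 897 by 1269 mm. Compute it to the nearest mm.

795 × 1124 mm

Short side: √(704 · 897) = √631488 ≈ 794.7 → 795 mm
Long side: √(996 · 1269) = √1263924 ≈ 1124.2 → 1124 mm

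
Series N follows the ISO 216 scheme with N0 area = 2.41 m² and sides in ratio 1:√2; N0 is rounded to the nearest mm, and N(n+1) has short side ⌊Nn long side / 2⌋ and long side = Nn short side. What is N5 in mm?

230 × 326 mm

Let N0's short side be w mm. w · w√2 = 2.41 m² = 2,410,000 mm², so w ≈ 1305.4 mm and w√2 ≈ 1846.1 mm → N0 = 1305 × 1846 mm.
N1: ⌊1846/2⌋ × 1305 = 923 × 1305 mm
N2: ⌊1305/2⌋ × 923 = 652 × 923 mm
N3: ⌊923/2⌋ × 652 = 461 × 652 mm
N4: ⌊652/2⌋ × 461 = 326 × 461 mm
N5: ⌊461/2⌋ × 326 = 230 × 326 mm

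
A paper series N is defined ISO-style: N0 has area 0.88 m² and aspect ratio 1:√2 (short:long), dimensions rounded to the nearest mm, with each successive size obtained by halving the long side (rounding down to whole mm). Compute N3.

279 × 394 mm

Let N0's short side be w mm. w · w√2 = 0.88 m² = 880,000 mm², so w ≈ 788.8 mm and w√2 ≈ 1115.6 mm → N0 = 789 × 1116 mm.
N1: ⌊1116/2⌋ × 789 = 558 × 789 mm
N2: ⌊789/2⌋ × 558 = 394 × 558 mm
N3: ⌊558/2⌋ × 394 = 279 × 394 mm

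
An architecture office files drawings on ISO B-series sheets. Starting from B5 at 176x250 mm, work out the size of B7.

B6: ⌊250/2⌋ × 176 = 125 × 176 mm
B7: ⌊176/2⌋ × 125 = 88 × 125 mm

88 × 125 mm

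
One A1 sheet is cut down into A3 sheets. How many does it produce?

Each ISO step halves the sheet: 1 × A1 → 2 × A2 → 4 × A3
From A1 to A3 is 2 halving steps: 2^2 = 4.

4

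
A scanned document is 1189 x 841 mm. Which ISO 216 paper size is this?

A0 (841 × 1189 mm)

Aspect ratio 1189/841 ≈ 1.414 — close to the ISO √2 ≈ 1.414.
In the A-series (A0 area = 1 m²): A0 = 841 × 1189 mm.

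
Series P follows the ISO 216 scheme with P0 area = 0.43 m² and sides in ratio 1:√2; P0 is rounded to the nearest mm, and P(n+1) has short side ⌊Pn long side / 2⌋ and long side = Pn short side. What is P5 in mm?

97 × 137 mm

Let P0's short side be w mm. w · w√2 = 0.43 m² = 430,000 mm², so w ≈ 551.4 mm and w√2 ≈ 779.8 mm → P0 = 551 × 780 mm.
P1: ⌊780/2⌋ × 551 = 390 × 551 mm
P2: ⌊551/2⌋ × 390 = 275 × 390 mm
P3: ⌊390/2⌋ × 275 = 195 × 275 mm
P4: ⌊275/2⌋ × 195 = 137 × 195 mm
P5: ⌊195/2⌋ × 137 = 97 × 137 mm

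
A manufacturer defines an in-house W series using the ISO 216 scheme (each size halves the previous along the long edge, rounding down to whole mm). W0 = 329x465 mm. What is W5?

W1 = 232 × 329 mm (from W0 by 1 halving).
W2: ⌊329/2⌋ × 232 = 164 × 232 mm
W3: ⌊232/2⌋ × 164 = 116 × 164 mm
W4: ⌊164/2⌋ × 116 = 82 × 116 mm
W5: ⌊116/2⌋ × 82 = 58 × 82 mm

58 × 82 mm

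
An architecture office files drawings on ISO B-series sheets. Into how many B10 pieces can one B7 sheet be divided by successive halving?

B7 = 88 × 125 mm; B10 = 31 × 44 mm.
Each halving step doubles the count; 3 steps from B7 to B10.
2^3 = 8.

8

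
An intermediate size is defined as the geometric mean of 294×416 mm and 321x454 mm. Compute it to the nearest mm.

307 × 435 mm

Short side: √(294 · 321) = √94374 ≈ 307.2 → 307 mm
Long side: √(416 · 454) = √188864 ≈ 434.6 → 435 mm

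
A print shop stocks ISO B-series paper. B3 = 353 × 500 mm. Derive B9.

44 × 62 mm

B4: ⌊500/2⌋ × 353 = 250 × 353 mm
B5: ⌊353/2⌋ × 250 = 176 × 250 mm
B6: ⌊250/2⌋ × 176 = 125 × 176 mm
B7: ⌊176/2⌋ × 125 = 88 × 125 mm
B8: ⌊125/2⌋ × 88 = 62 × 88 mm
B9: ⌊88/2⌋ × 62 = 44 × 62 mm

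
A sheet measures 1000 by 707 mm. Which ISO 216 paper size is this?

B1 (707 × 1000 mm)

Aspect ratio 1000/707 ≈ 1.414 — close to the ISO √2 ≈ 1.414.
In the B-series (B0 = 1000 × 1414 mm): B1 = 707 × 1000 mm.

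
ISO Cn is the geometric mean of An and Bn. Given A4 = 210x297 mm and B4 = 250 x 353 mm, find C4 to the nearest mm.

229 × 324 mm

Short side: √(210 · 250) = √52500 ≈ 229.1 → 229 mm
Long side: √(297 · 353) = √104841 ≈ 323.8 → 324 mm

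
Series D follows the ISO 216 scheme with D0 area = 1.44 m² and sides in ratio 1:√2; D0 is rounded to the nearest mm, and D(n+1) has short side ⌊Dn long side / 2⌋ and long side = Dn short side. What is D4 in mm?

252 × 356 mm

Let D0's short side be w mm. w · w√2 = 1.44 m² = 1,440,000 mm², so w ≈ 1009.1 mm and w√2 ≈ 1427.0 mm → D0 = 1009 × 1427 mm.
D1: ⌊1427/2⌋ × 1009 = 713 × 1009 mm
D2: ⌊1009/2⌋ × 713 = 504 × 713 mm
D3: ⌊713/2⌋ × 504 = 356 × 504 mm
D4: ⌊504/2⌋ × 356 = 252 × 356 mm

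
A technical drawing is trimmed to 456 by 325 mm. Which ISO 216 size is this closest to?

C3 (324 × 458 mm)

Aspect ratio 456/325 ≈ 1.403 — close to the ISO √2 ≈ 1.414.
In the C-series (envelope sizes, between A and B): C3 = 324 × 458 mm.
Off by 3 mm total — nearest standard size.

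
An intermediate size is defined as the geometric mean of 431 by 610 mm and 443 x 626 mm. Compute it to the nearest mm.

Short side: √(431 · 443) = √190933 ≈ 437.0 → 437 mm
Long side: √(610 · 626) = √381860 ≈ 617.9 → 618 mm

437 × 618 mm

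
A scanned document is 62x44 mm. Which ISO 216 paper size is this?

B9 (44 × 62 mm)

Aspect ratio 62/44 ≈ 1.409 — close to the ISO √2 ≈ 1.414.
In the B-series (B0 = 1000 × 1414 mm): B9 = 44 × 62 mm.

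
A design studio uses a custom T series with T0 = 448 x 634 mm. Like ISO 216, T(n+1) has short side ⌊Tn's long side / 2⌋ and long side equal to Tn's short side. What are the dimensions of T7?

T1 = 317 × 448 mm (from T0 by 1 halving).
T2: ⌊448/2⌋ × 317 = 224 × 317 mm
T3: ⌊317/2⌋ × 224 = 158 × 224 mm
T4: ⌊224/2⌋ × 158 = 112 × 158 mm
T5: ⌊158/2⌋ × 112 = 79 × 112 mm
T6: ⌊112/2⌋ × 79 = 56 × 79 mm
T7: ⌊79/2⌋ × 56 = 39 × 56 mm

39 × 56 mm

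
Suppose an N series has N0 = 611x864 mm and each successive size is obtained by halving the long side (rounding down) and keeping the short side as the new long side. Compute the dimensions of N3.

N1: ⌊864/2⌋ × 611 = 432 × 611 mm
N2: ⌊611/2⌋ × 432 = 305 × 432 mm
N3: ⌊432/2⌋ × 305 = 216 × 305 mm

216 × 305 mm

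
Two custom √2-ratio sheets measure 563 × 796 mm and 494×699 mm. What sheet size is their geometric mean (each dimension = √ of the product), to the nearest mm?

Short side: √(563 · 494) = √278122 ≈ 527.4 → 527 mm
Long side: √(796 · 699) = √556404 ≈ 745.9 → 746 mm

527 × 746 mm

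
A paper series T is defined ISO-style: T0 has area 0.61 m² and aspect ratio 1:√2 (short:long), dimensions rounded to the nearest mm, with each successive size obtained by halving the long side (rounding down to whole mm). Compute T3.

Let T0's short side be w mm. w · w√2 = 0.61 m² = 610,000 mm², so w ≈ 656.8 mm and w√2 ≈ 928.8 mm → T0 = 657 × 929 mm.
T1: ⌊929/2⌋ × 657 = 464 × 657 mm
T2: ⌊657/2⌋ × 464 = 328 × 464 mm
T3: ⌊464/2⌋ × 328 = 232 × 328 mm

232 × 328 mm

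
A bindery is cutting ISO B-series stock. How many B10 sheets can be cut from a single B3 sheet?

Each ISO step halves the sheet: 1 × B3 → 2 × B4 → 4 × B5 → 8 × B6 → …
From B3 to B10 is 7 halving steps: 2^7 = 128.

128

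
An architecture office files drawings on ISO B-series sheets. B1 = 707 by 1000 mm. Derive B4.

B2: ⌊1000/2⌋ × 707 = 500 × 707 mm
B3: ⌊707/2⌋ × 500 = 353 × 500 mm
B4: ⌊500/2⌋ × 353 = 250 × 353 mm

250 × 353 mm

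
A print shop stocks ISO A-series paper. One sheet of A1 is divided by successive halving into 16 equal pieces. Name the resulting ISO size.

A5

16 = 2^4, so 4 halving steps.
A1 → A2 → … → A5 after 4 steps.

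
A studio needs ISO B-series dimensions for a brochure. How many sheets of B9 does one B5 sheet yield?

Each ISO step halves the sheet: 1 × B5 → 2 × B6 → 4 × B7 → 8 × B8 → …
From B5 to B9 is 4 halving steps: 2^4 = 16.

16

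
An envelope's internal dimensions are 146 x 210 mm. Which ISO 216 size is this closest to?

Aspect ratio 210/146 ≈ 1.438 (ISO target is √2 ≈ 1.414).
In the A-series (A0 area = 1 m²): A5 = 148 × 210 mm.
Off by 2 mm total — nearest standard size.

A5 (148 × 210 mm)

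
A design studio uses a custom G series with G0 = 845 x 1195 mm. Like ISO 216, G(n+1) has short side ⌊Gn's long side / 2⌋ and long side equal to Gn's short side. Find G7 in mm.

74 × 105 mm

G1 = 597 × 845 mm (from G0 by 1 halving).
G2: ⌊845/2⌋ × 597 = 422 × 597 mm
G3: ⌊597/2⌋ × 422 = 298 × 422 mm
G4: ⌊422/2⌋ × 298 = 211 × 298 mm
G5: ⌊298/2⌋ × 211 = 149 × 211 mm
G6: ⌊211/2⌋ × 149 = 105 × 149 mm
G7: ⌊149/2⌋ × 105 = 74 × 105 mm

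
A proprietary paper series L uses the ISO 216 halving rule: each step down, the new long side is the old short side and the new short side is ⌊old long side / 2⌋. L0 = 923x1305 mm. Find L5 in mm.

163 × 230 mm

L1: ⌊1305/2⌋ × 923 = 652 × 923 mm
L2: ⌊923/2⌋ × 652 = 461 × 652 mm
L3: ⌊652/2⌋ × 461 = 326 × 461 mm
L4: ⌊461/2⌋ × 326 = 230 × 326 mm
L5: ⌊326/2⌋ × 230 = 163 × 230 mm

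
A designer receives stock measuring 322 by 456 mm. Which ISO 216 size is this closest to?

C3 (324 × 458 mm)

Aspect ratio 456/322 ≈ 1.416 — close to the ISO √2 ≈ 1.414.
In the C-series (envelope sizes, between A and B): C3 = 324 × 458 mm.
Off by 4 mm total — nearest standard size.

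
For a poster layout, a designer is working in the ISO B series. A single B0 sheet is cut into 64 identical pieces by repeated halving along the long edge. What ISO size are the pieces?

64 = 2^6, so 6 halving steps.
B0 → B1 → … → B6 after 6 steps.

B6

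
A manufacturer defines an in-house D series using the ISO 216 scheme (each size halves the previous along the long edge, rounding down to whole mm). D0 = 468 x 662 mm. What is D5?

82 × 117 mm

D1: ⌊662/2⌋ × 468 = 331 × 468 mm
D2: ⌊468/2⌋ × 331 = 234 × 331 mm
D3: ⌊331/2⌋ × 234 = 165 × 234 mm
D4: ⌊234/2⌋ × 165 = 117 × 165 mm
D5: ⌊165/2⌋ × 117 = 82 × 117 mm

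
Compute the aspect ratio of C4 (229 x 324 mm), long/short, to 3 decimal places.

324 / 229 = 1.415
Matches √2 ≈ 1.414 — the ISO 216 defining ratio.

1.415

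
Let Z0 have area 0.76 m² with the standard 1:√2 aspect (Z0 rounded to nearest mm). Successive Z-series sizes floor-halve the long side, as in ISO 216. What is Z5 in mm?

129 × 183 mm

Let Z0's short side be w mm. w · w√2 = 0.76 m² = 760,000 mm², so w ≈ 733.1 mm and w√2 ≈ 1036.7 mm → Z0 = 733 × 1037 mm.
Z1: ⌊1037/2⌋ × 733 = 518 × 733 mm
Z2: ⌊733/2⌋ × 518 = 366 × 518 mm
Z3: ⌊518/2⌋ × 366 = 259 × 366 mm
Z4: ⌊366/2⌋ × 259 = 183 × 259 mm
Z5: ⌊259/2⌋ × 183 = 129 × 183 mm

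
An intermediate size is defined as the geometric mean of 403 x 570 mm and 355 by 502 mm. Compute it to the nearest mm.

378 × 535 mm

Short side: √(403 · 355) = √143065 ≈ 378.2 → 378 mm
Long side: √(570 · 502) = √286140 ≈ 534.9 → 535 mm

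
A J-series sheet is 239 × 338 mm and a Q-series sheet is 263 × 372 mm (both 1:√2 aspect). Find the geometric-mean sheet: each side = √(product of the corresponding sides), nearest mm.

251 × 355 mm

Short side: √(239 · 263) = √62857 ≈ 250.7 → 251 mm
Long side: √(338 · 372) = √125736 ≈ 354.6 → 355 mm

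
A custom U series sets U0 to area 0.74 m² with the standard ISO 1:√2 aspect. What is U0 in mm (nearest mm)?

Let the short side be w mm. Then w · w√2 = 0.74 m² = 740,000 mm².
w² = 740,000/√2, so w ≈ 723.4 mm; long side = w√2 ≈ 1023.0 mm.

723 × 1023 mm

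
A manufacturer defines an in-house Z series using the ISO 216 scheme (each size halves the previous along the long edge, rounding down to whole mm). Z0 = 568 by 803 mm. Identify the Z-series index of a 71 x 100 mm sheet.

Z6

Z0: 568 × 803 mm
Z1: 401 × 568 mm
Z2: 284 × 401 mm
Z3: 200 × 284 mm
Z4: 142 × 200 mm
Z5: 100 × 142 mm
Z6: 71 × 100 mm
Z7: 50 × 71 mm
→ matches Z6.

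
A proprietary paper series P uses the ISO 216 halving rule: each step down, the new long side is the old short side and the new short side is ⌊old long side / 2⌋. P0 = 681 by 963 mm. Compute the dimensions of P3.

240 × 340 mm

P1: ⌊963/2⌋ × 681 = 481 × 681 mm
P2: ⌊681/2⌋ × 481 = 340 × 481 mm
P3: ⌊481/2⌋ × 340 = 240 × 340 mm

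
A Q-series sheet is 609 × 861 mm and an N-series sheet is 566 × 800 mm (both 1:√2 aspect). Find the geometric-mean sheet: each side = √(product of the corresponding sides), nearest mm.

Short side: √(609 · 566) = √344694 ≈ 587.1 → 587 mm
Long side: √(861 · 800) = √688800 ≈ 829.9 → 830 mm

587 × 830 mm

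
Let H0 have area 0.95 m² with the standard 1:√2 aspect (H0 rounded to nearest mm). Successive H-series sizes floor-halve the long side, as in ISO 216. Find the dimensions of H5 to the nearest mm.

144 × 205 mm

Let H0's short side be w mm. w · w√2 = 0.95 m² = 950,000 mm², so w ≈ 819.6 mm and w√2 ≈ 1159.1 mm → H0 = 820 × 1159 mm.
H1: ⌊1159/2⌋ × 820 = 579 × 820 mm
H2: ⌊820/2⌋ × 579 = 410 × 579 mm
H3: ⌊579/2⌋ × 410 = 289 × 410 mm
H4: ⌊410/2⌋ × 289 = 205 × 289 mm
H5: ⌊289/2⌋ × 205 = 144 × 205 mm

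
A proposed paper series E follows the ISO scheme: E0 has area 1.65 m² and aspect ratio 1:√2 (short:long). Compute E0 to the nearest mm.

Let the short side be w mm. Then w · w√2 = 1.65 m² = 1,650,000 mm².
w² = 1,650,000/√2, so w ≈ 1080.2 mm; long side = w√2 ≈ 1527.6 mm.

1080 × 1528 mm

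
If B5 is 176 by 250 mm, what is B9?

B6: ⌊250/2⌋ × 176 = 125 × 176 mm
B7: ⌊176/2⌋ × 125 = 88 × 125 mm
B8: ⌊125/2⌋ × 88 = 62 × 88 mm
B9: ⌊88/2⌋ × 62 = 44 × 62 mm

44 × 62 mm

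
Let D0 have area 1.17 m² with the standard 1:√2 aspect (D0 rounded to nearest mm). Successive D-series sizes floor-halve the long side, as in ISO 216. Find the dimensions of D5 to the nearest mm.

Let D0's short side be w mm. w · w√2 = 1.17 m² = 1,170,000 mm², so w ≈ 909.6 mm and w√2 ≈ 1286.3 mm → D0 = 910 × 1286 mm.
D1: ⌊1286/2⌋ × 910 = 643 × 910 mm
D2: ⌊910/2⌋ × 643 = 455 × 643 mm
D3: ⌊643/2⌋ × 455 = 321 × 455 mm
D4: ⌊455/2⌋ × 321 = 227 × 321 mm
D5: ⌊321/2⌋ × 227 = 160 × 227 mm

160 × 227 mm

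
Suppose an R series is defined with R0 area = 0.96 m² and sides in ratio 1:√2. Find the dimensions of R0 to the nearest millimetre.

824 × 1165 mm

Let the short side be w mm. Then w · w√2 = 0.96 m² = 960,000 mm².
w² = 960,000/√2, so w ≈ 823.9 mm; long side = w√2 ≈ 1165.2 mm.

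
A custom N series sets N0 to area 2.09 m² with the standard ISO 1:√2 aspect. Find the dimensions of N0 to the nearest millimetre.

Let the short side be w mm. Then w · w√2 = 2.09 m² = 2,090,000 mm².
w² = 2,090,000/√2, so w ≈ 1215.7 mm; long side = w√2 ≈ 1719.2 mm.

1216 × 1719 mm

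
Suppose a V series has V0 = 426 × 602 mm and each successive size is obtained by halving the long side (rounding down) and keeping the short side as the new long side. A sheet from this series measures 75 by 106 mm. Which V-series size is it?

V5

V0: 426 × 602 mm
V1: 301 × 426 mm
V2: 213 × 301 mm
V3: 150 × 213 mm
V4: 106 × 150 mm
V5: 75 × 106 mm
V6: 53 × 75 mm
→ matches V5.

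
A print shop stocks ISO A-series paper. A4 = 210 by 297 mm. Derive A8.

A5: ⌊297/2⌋ × 210 = 148 × 210 mm
A6: ⌊210/2⌋ × 148 = 105 × 148 mm
A7: ⌊148/2⌋ × 105 = 74 × 105 mm
A8: ⌊105/2⌋ × 74 = 52 × 74 mm

52 × 74 mm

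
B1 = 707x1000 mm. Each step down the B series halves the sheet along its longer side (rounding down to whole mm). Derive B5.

176 × 250 mm

B2: ⌊1000/2⌋ × 707 = 500 × 707 mm
B3: ⌊707/2⌋ × 500 = 353 × 500 mm
B4: ⌊500/2⌋ × 353 = 250 × 353 mm
B5: ⌊353/2⌋ × 250 = 176 × 250 mm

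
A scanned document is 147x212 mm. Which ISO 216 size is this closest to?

Aspect ratio 212/147 ≈ 1.442 (ISO target is √2 ≈ 1.414).
In the A-series (A0 area = 1 m²): A5 = 148 × 210 mm.
Off by 3 mm total — nearest standard size.

A5 (148 × 210 mm)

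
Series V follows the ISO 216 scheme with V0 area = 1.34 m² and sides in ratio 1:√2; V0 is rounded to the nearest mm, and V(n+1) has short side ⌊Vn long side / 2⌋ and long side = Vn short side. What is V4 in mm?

Let V0's short side be w mm. w · w√2 = 1.34 m² = 1,340,000 mm², so w ≈ 973.4 mm and w√2 ≈ 1376.6 mm → V0 = 973 × 1377 mm.
V1: ⌊1377/2⌋ × 973 = 688 × 973 mm
V2: ⌊973/2⌋ × 688 = 486 × 688 mm
V3: ⌊688/2⌋ × 486 = 344 × 486 mm
V4: ⌊486/2⌋ × 344 = 243 × 344 mm

243 × 344 mm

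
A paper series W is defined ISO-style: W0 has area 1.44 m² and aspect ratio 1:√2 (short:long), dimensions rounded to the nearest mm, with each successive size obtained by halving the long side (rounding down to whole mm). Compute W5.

Let W0's short side be w mm. w · w√2 = 1.44 m² = 1,440,000 mm², so w ≈ 1009.1 mm and w√2 ≈ 1427.0 mm → W0 = 1009 × 1427 mm.
W1: ⌊1427/2⌋ × 1009 = 713 × 1009 mm
W2: ⌊1009/2⌋ × 713 = 504 × 713 mm
W3: ⌊713/2⌋ × 504 = 356 × 504 mm
W4: ⌊504/2⌋ × 356 = 252 × 356 mm
W5: ⌊356/2⌋ × 252 = 178 × 252 mm

178 × 252 mm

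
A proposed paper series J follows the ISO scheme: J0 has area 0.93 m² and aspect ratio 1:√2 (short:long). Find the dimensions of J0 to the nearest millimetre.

811 × 1147 mm

Let the short side be w mm. Then w · w√2 = 0.93 m² = 930,000 mm².
w² = 930,000/√2, so w ≈ 810.9 mm; long side = w√2 ≈ 1146.8 mm.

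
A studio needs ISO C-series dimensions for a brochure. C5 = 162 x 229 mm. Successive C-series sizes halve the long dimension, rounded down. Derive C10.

28 × 40 mm

C6: ⌊229/2⌋ × 162 = 114 × 162 mm
C7: ⌊162/2⌋ × 114 = 81 × 114 mm
C8: ⌊114/2⌋ × 81 = 57 × 81 mm
C9: ⌊81/2⌋ × 57 = 40 × 57 mm
C10: ⌊57/2⌋ × 40 = 28 × 40 mm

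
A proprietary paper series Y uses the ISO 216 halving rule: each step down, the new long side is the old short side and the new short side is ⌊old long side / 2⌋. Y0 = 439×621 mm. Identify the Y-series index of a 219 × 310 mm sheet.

Y0: 439 × 621 mm
Y1: 310 × 439 mm
Y2: 219 × 310 mm
Y3: 155 × 219 mm
→ matches Y2.

Y2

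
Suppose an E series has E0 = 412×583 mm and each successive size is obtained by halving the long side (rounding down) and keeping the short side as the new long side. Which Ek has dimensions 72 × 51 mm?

E6

E0: 412 × 583 mm
E1: 291 × 412 mm
E2: 206 × 291 mm
E3: 145 × 206 mm
E4: 103 × 145 mm
E5: 72 × 103 mm
E6: 51 × 72 mm
E7: 36 × 51 mm
→ matches E6.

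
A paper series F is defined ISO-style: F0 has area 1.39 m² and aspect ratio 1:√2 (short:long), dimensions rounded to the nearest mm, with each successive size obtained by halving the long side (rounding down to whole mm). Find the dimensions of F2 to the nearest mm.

495 × 701 mm

Let F0's short side be w mm. w · w√2 = 1.39 m² = 1,390,000 mm², so w ≈ 991.4 mm and w√2 ≈ 1402.1 mm → F0 = 991 × 1402 mm.
F1: ⌊1402/2⌋ × 991 = 701 × 991 mm
F2: ⌊991/2⌋ × 701 = 495 × 701 mm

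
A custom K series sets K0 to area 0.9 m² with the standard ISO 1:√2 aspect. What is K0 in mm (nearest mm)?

798 × 1128 mm

Let the short side be w mm. Then w · w√2 = 0.9 m² = 900,000 mm².
w² = 900,000/√2, so w ≈ 797.7 mm; long side = w√2 ≈ 1128.2 mm.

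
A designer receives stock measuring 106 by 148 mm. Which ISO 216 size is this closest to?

Aspect ratio 148/106 ≈ 1.396 (ISO target is √2 ≈ 1.414).
In the A-series (A0 area = 1 m²): A6 = 105 × 148 mm.
Off by 1 mm total — nearest standard size.

A6 (105 × 148 mm)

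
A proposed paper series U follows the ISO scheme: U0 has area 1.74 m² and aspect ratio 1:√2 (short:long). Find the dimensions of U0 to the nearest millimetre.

Let the short side be w mm. Then w · w√2 = 1.74 m² = 1,740,000 mm².
w² = 1,740,000/√2, so w ≈ 1109.2 mm; long side = w√2 ≈ 1568.7 mm.

1109 × 1569 mm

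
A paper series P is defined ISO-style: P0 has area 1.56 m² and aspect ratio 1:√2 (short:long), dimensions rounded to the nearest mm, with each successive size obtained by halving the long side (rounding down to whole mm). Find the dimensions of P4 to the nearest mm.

262 × 371 mm

Let P0's short side be w mm. w · w√2 = 1.56 m² = 1,560,000 mm², so w ≈ 1050.3 mm and w√2 ≈ 1485.3 mm → P0 = 1050 × 1485 mm.
P1: ⌊1485/2⌋ × 1050 = 742 × 1050 mm
P2: ⌊1050/2⌋ × 742 = 525 × 742 mm
P3: ⌊742/2⌋ × 525 = 371 × 525 mm
P4: ⌊525/2⌋ × 371 = 262 × 371 mm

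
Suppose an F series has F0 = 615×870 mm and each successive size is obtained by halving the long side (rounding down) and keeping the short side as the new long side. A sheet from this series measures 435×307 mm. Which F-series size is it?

F0: 615 × 870 mm
F1: 435 × 615 mm
F2: 307 × 435 mm
F3: 217 × 307 mm
→ matches F2.

F2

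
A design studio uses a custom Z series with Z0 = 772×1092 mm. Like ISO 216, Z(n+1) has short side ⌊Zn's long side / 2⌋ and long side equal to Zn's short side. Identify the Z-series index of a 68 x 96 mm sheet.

Z7

Z0: 772 × 1092 mm
Z1: 546 × 772 mm
Z2: 386 × 546 mm
Z3: 273 × 386 mm
Z4: 193 × 273 mm
Z5: 136 × 193 mm
Z6: 96 × 136 mm
Z7: 68 × 96 mm
Z8: 48 × 68 mm
→ matches Z7.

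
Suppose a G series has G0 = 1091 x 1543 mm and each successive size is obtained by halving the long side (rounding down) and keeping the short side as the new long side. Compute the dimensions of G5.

G1: ⌊1543/2⌋ × 1091 = 771 × 1091 mm
G2: ⌊1091/2⌋ × 771 = 545 × 771 mm
G3: ⌊771/2⌋ × 545 = 385 × 545 mm
G4: ⌊545/2⌋ × 385 = 272 × 385 mm
G5: ⌊385/2⌋ × 272 = 192 × 272 mm

192 × 272 mm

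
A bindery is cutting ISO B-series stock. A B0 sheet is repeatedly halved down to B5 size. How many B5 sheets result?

B0 = 1000 × 1414 mm; B5 = 176 × 250 mm.
Each halving step doubles the count; 5 steps from B0 to B5.
2^5 = 32.

32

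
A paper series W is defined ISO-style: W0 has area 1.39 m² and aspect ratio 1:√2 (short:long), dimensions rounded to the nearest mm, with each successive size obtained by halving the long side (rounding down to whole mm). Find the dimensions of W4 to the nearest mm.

Let W0's short side be w mm. w · w√2 = 1.39 m² = 1,390,000 mm², so w ≈ 991.4 mm and w√2 ≈ 1402.1 mm → W0 = 991 × 1402 mm.
W1: ⌊1402/2⌋ × 991 = 701 × 991 mm
W2: ⌊991/2⌋ × 701 = 495 × 701 mm
W3: ⌊701/2⌋ × 495 = 350 × 495 mm
W4: ⌊495/2⌋ × 350 = 247 × 350 mm

247 × 350 mm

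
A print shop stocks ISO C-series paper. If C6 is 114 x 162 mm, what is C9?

40 × 57 mm

C7: ⌊162/2⌋ × 114 = 81 × 114 mm
C8: ⌊114/2⌋ × 81 = 57 × 81 mm
C9: ⌊81/2⌋ × 57 = 40 × 57 mm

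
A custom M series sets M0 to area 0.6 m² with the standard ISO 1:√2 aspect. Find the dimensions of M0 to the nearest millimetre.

Let the short side be w mm. Then w · w√2 = 0.6 m² = 600,000 mm².
w² = 600,000/√2, so w ≈ 651.4 mm; long side = w√2 ≈ 921.2 mm.

651 × 921 mm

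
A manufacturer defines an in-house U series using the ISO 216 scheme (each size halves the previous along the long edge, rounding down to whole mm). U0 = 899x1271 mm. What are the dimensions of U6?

U1 = 635 × 899 mm (from U0 by 1 halving).
U2: ⌊899/2⌋ × 635 = 449 × 635 mm
U3: ⌊635/2⌋ × 449 = 317 × 449 mm
U4: ⌊449/2⌋ × 317 = 224 × 317 mm
U5: ⌊317/2⌋ × 224 = 158 × 224 mm
U6: ⌊224/2⌋ × 158 = 112 × 158 mm

112 × 158 mm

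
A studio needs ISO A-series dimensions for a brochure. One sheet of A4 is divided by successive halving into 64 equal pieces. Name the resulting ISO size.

A10

64 = 2^6, so 6 halving steps.
A4 → A5 → … → A10 after 6 steps.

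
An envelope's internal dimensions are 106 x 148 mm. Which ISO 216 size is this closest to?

A6 (105 × 148 mm)

Aspect ratio 148/106 ≈ 1.396 (ISO target is √2 ≈ 1.414).
In the A-series (A0 area = 1 m²): A6 = 105 × 148 mm.
Off by 1 mm total — nearest standard size.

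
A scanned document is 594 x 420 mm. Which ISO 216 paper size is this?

Aspect ratio 594/420 ≈ 1.414 — close to the ISO √2 ≈ 1.414.
In the A-series (A0 area = 1 m²): A2 = 420 × 594 mm.

A2 (420 × 594 mm)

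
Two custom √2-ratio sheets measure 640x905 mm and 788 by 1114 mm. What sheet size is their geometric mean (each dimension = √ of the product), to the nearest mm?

Short side: √(640 · 788) = √504320 ≈ 710.2 → 710 mm
Long side: √(905 · 1114) = √1008170 ≈ 1004.1 → 1004 mm

710 × 1004 mm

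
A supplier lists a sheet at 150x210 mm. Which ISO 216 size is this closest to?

Aspect ratio 210/150 ≈ 1.400 — close to the ISO √2 ≈ 1.414.
In the A-series (A0 area = 1 m²): A5 = 148 × 210 mm.
Off by 2 mm total — nearest standard size.

A5 (148 × 210 mm)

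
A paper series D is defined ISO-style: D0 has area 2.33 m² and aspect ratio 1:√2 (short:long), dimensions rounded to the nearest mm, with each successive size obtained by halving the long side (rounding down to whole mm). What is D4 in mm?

321 × 453 mm

Let D0's short side be w mm. w · w√2 = 2.33 m² = 2,330,000 mm², so w ≈ 1283.6 mm and w√2 ≈ 1815.2 mm → D0 = 1284 × 1815 mm.
D1: ⌊1815/2⌋ × 1284 = 907 × 1284 mm
D2: ⌊1284/2⌋ × 907 = 642 × 907 mm
D3: ⌊907/2⌋ × 642 = 453 × 642 mm
D4: ⌊642/2⌋ × 453 = 321 × 453 mm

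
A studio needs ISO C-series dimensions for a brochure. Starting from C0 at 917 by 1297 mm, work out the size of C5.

C1: ⌊1297/2⌋ × 917 = 648 × 917 mm
C2: ⌊917/2⌋ × 648 = 458 × 648 mm
C3: ⌊648/2⌋ × 458 = 324 × 458 mm
C4: ⌊458/2⌋ × 324 = 229 × 324 mm
C5: ⌊324/2⌋ × 229 = 162 × 229 mm

162 × 229 mm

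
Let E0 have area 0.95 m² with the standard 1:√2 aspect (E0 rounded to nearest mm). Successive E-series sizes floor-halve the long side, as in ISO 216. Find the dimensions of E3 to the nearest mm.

Let E0's short side be w mm. w · w√2 = 0.95 m² = 950,000 mm², so w ≈ 819.6 mm and w√2 ≈ 1159.1 mm → E0 = 820 × 1159 mm.
E1: ⌊1159/2⌋ × 820 = 579 × 820 mm
E2: ⌊820/2⌋ × 579 = 410 × 579 mm
E3: ⌊579/2⌋ × 410 = 289 × 410 mm

289 × 410 mm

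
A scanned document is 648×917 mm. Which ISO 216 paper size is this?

C1 (648 × 917 mm)

Aspect ratio 917/648 ≈ 1.415 — close to the ISO √2 ≈ 1.414.
In the C-series (envelope sizes, between A and B): C1 = 648 × 917 mm.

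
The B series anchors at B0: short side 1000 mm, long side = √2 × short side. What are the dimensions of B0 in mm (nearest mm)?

Short side = 1000 mm; long side = 1000√2 ≈ 1414.2 mm.

1000 × 1414 mm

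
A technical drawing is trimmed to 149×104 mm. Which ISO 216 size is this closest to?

Aspect ratio 149/104 ≈ 1.433 (ISO target is √2 ≈ 1.414).
In the A-series (A0 area = 1 m²): A6 = 105 × 148 mm.
Off by 2 mm total — nearest standard size.

A6 (105 × 148 mm)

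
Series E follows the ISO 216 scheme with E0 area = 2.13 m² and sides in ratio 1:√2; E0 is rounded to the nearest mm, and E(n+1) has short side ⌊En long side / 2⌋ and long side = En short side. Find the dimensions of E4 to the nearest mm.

306 × 434 mm

Let E0's short side be w mm. w · w√2 = 2.13 m² = 2,130,000 mm², so w ≈ 1227.2 mm and w√2 ≈ 1735.6 mm → E0 = 1227 × 1736 mm.
E1: ⌊1736/2⌋ × 1227 = 868 × 1227 mm
E2: ⌊1227/2⌋ × 868 = 613 × 868 mm
E3: ⌊868/2⌋ × 613 = 434 × 613 mm
E4: ⌊613/2⌋ × 434 = 306 × 434 mm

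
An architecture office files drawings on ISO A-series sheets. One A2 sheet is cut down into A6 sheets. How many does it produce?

A2 = 420 × 594 mm; A6 = 105 × 148 mm.
Each halving step doubles the count; 4 steps from A2 to A6.
2^4 = 16.

16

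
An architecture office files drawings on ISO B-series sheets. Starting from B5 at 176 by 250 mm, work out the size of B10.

B6: ⌊250/2⌋ × 176 = 125 × 176 mm
B7: ⌊176/2⌋ × 125 = 88 × 125 mm
B8: ⌊125/2⌋ × 88 = 62 × 88 mm
B9: ⌊88/2⌋ × 62 = 44 × 62 mm
B10: ⌊62/2⌋ × 44 = 31 × 44 mm

31 × 44 mm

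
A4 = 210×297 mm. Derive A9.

37 × 52 mm

A5: ⌊297/2⌋ × 210 = 148 × 210 mm
A6: ⌊210/2⌋ × 148 = 105 × 148 mm
A7: ⌊148/2⌋ × 105 = 74 × 105 mm
A8: ⌊105/2⌋ × 74 = 52 × 74 mm
A9: ⌊74/2⌋ × 52 = 37 × 52 mm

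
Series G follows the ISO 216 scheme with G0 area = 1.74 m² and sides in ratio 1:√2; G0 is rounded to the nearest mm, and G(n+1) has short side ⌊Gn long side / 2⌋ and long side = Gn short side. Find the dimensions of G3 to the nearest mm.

392 × 554 mm

Let G0's short side be w mm. w · w√2 = 1.74 m² = 1,740,000 mm², so w ≈ 1109.2 mm and w√2 ≈ 1568.7 mm → G0 = 1109 × 1569 mm.
G1: ⌊1569/2⌋ × 1109 = 784 × 1109 mm
G2: ⌊1109/2⌋ × 784 = 554 × 784 mm
G3: ⌊784/2⌋ × 554 = 392 × 554 mm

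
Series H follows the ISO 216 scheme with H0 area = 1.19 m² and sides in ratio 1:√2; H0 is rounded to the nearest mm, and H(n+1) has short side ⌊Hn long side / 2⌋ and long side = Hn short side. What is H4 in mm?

Let H0's short side be w mm. w · w√2 = 1.19 m² = 1,190,000 mm², so w ≈ 917.3 mm and w√2 ≈ 1297.3 mm → H0 = 917 × 1297 mm.
H1: ⌊1297/2⌋ × 917 = 648 × 917 mm
H2: ⌊917/2⌋ × 648 = 458 × 648 mm
H3: ⌊648/2⌋ × 458 = 324 × 458 mm
H4: ⌊458/2⌋ × 324 = 229 × 324 mm

229 × 324 mm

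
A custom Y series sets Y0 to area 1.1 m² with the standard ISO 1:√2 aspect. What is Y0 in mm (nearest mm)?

Let the short side be w mm. Then w · w√2 = 1.1 m² = 1,100,000 mm².
w² = 1,100,000/√2, so w ≈ 881.9 mm; long side = w√2 ≈ 1247.3 mm.

882 × 1247 mm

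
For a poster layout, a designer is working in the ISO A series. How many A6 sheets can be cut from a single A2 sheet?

A2 = 420 × 594 mm; A6 = 105 × 148 mm.
Each halving step doubles the count; 4 steps from A2 to A6.
2^4 = 16.

16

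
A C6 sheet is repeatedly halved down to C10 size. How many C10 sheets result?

Each ISO step halves the sheet: 1 × C6 → 2 × C7 → 4 × C8 → 8 × C9 → …
From C6 to C10 is 4 halving steps: 2^4 = 16.

16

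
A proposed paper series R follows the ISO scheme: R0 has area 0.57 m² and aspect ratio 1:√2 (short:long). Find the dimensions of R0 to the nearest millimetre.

635 × 898 mm

Let the short side be w mm. Then w · w√2 = 0.57 m² = 570,000 mm².
w² = 570,000/√2, so w ≈ 634.9 mm; long side = w√2 ≈ 897.8 mm.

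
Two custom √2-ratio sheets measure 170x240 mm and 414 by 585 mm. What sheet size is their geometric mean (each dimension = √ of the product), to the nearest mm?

Short side: √(170 · 414) = √70380 ≈ 265.3 → 265 mm
Long side: √(240 · 585) = √140400 ≈ 374.7 → 375 mm

265 × 375 mm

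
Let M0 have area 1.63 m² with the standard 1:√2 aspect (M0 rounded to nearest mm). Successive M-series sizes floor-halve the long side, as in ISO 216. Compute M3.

379 × 537 mm

Let M0's short side be w mm. w · w√2 = 1.63 m² = 1,630,000 mm², so w ≈ 1073.6 mm and w√2 ≈ 1518.3 mm → M0 = 1074 × 1518 mm.
M1: ⌊1518/2⌋ × 1074 = 759 × 1074 mm
M2: ⌊1074/2⌋ × 759 = 537 × 759 mm
M3: ⌊759/2⌋ × 537 = 379 × 537 mm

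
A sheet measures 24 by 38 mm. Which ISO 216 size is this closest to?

A10 (26 × 37 mm)

Aspect ratio 38/24 ≈ 1.583 (ISO target is √2 ≈ 1.414).
In the A-series (A0 area = 1 m²): A10 = 26 × 37 mm.
Off by 3 mm total — nearest standard size.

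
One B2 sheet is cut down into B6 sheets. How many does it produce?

B2 = 500 × 707 mm; B6 = 125 × 176 mm.
Each halving step doubles the count; 4 steps from B2 to B6.
2^4 = 16.

16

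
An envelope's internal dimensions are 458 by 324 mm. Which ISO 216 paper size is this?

C3 (324 × 458 mm)

Aspect ratio 458/324 ≈ 1.414 — close to the ISO √2 ≈ 1.414.
In the C-series (envelope sizes, between A and B): C3 = 324 × 458 mm.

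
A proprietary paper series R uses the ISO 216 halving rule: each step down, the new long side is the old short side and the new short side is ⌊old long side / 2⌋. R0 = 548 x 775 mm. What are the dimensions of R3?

R1: ⌊775/2⌋ × 548 = 387 × 548 mm
R2: ⌊548/2⌋ × 387 = 274 × 387 mm
R3: ⌊387/2⌋ × 274 = 193 × 274 mm

193 × 274 mm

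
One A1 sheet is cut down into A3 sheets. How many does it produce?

Each ISO step halves the sheet: 1 × A1 → 2 × A2 → 4 × A3
From A1 to A3 is 2 halving steps: 2^2 = 4.

4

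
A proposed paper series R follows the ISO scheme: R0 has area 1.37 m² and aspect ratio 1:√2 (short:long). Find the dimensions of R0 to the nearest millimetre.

984 × 1392 mm

Let the short side be w mm. Then w · w√2 = 1.37 m² = 1,370,000 mm².
w² = 1,370,000/√2, so w ≈ 984.2 mm; long side = w√2 ≈ 1391.9 mm.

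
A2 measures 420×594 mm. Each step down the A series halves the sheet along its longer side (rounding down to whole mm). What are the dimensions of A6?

A3: ⌊594/2⌋ × 420 = 297 × 420 mm
A4: ⌊420/2⌋ × 297 = 210 × 297 mm
A5: ⌊297/2⌋ × 210 = 148 × 210 mm
A6: ⌊210/2⌋ × 148 = 105 × 148 mm

105 × 148 mm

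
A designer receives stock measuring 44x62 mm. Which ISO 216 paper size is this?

B9 (44 × 62 mm)

Aspect ratio 62/44 ≈ 1.409 — close to the ISO √2 ≈ 1.414.
In the B-series (B0 = 1000 × 1414 mm): B9 = 44 × 62 mm.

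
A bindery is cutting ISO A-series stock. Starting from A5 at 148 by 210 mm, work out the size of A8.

52 × 74 mm

A6: ⌊210/2⌋ × 148 = 105 × 148 mm
A7: ⌊148/2⌋ × 105 = 74 × 105 mm
A8: ⌊105/2⌋ × 74 = 52 × 74 mm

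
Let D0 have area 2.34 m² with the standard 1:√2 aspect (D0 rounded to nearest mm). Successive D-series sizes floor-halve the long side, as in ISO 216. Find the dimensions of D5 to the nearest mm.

Let D0's short side be w mm. w · w√2 = 2.34 m² = 2,340,000 mm², so w ≈ 1286.3 mm and w√2 ≈ 1819.1 mm → D0 = 1286 × 1819 mm.
D1: ⌊1819/2⌋ × 1286 = 909 × 1286 mm
D2: ⌊1286/2⌋ × 909 = 643 × 909 mm
D3: ⌊909/2⌋ × 643 = 454 × 643 mm
D4: ⌊643/2⌋ × 454 = 321 × 454 mm
D5: ⌊454/2⌋ × 321 = 227 × 321 mm

227 × 321 mm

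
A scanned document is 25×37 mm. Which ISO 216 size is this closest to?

A10 (26 × 37 mm)

Aspect ratio 37/25 ≈ 1.480 (ISO target is √2 ≈ 1.414).
In the A-series (A0 area = 1 m²): A10 = 26 × 37 mm.
Off by 1 mm total — nearest standard size.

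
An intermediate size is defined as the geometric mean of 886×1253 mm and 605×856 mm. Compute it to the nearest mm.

Short side: √(886 · 605) = √536030 ≈ 732.1 → 732 mm
Long side: √(1253 · 856) = √1072568 ≈ 1035.6 → 1036 mm

732 × 1036 mm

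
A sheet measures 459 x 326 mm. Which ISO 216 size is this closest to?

C3 (324 × 458 mm)

Aspect ratio 459/326 ≈ 1.408 — close to the ISO √2 ≈ 1.414.
In the C-series (envelope sizes, between A and B): C3 = 324 × 458 mm.
Off by 3 mm total — nearest standard size.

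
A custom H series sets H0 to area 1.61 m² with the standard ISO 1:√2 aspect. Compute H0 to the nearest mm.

1067 × 1509 mm

Let the short side be w mm. Then w · w√2 = 1.61 m² = 1,610,000 mm².
w² = 1,610,000/√2, so w ≈ 1067.0 mm; long side = w√2 ≈ 1508.9 mm.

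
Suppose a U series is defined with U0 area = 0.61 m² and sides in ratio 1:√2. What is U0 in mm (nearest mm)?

Let the short side be w mm. Then w · w√2 = 0.61 m² = 610,000 mm².
w² = 610,000/√2, so w ≈ 656.8 mm; long side = w√2 ≈ 928.8 mm.

657 × 929 mm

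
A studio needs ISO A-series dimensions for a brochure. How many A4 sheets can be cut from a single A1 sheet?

8

A1 = 594 × 841 mm; A4 = 210 × 297 mm.
Each halving step doubles the count; 3 steps from A1 to A4.
2^3 = 8.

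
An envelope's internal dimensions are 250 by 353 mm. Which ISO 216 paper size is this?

Aspect ratio 353/250 ≈ 1.412 — close to the ISO √2 ≈ 1.414.
In the B-series (B0 = 1000 × 1414 mm): B4 = 250 × 353 mm.

B4 (250 × 353 mm)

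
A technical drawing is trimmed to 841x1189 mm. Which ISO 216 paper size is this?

Aspect ratio 1189/841 ≈ 1.414 — close to the ISO √2 ≈ 1.414.
In the A-series (A0 area = 1 m²): A0 = 841 × 1189 mm.

A0 (841 × 1189 mm)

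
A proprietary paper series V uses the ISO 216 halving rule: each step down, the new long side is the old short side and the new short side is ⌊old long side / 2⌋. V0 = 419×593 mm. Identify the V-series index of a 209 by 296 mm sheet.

V0: 419 × 593 mm
V1: 296 × 419 mm
V2: 209 × 296 mm
V3: 148 × 209 mm
→ matches V2.

V2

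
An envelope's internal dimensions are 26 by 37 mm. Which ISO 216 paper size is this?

Aspect ratio 37/26 ≈ 1.423 — close to the ISO √2 ≈ 1.414.
In the A-series (A0 area = 1 m²): A10 = 26 × 37 mm.

A10 (26 × 37 mm)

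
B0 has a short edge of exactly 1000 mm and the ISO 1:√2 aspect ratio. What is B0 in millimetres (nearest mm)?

Short side = 1000 mm; long side = 1000√2 ≈ 1414.2 mm.

1000 × 1414 mm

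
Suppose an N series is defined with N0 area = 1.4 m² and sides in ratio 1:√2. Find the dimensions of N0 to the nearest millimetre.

Let the short side be w mm. Then w · w√2 = 1.4 m² = 1,400,000 mm².
w² = 1,400,000/√2, so w ≈ 995.0 mm; long side = w√2 ≈ 1407.1 mm.

995 × 1407 mm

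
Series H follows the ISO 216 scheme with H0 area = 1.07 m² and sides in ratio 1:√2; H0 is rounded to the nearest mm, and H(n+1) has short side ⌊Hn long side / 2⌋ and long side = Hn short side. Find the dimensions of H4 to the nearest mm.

Let H0's short side be w mm. w · w√2 = 1.07 m² = 1,070,000 mm², so w ≈ 869.8 mm and w√2 ≈ 1230.1 mm → H0 = 870 × 1230 mm.
H1: ⌊1230/2⌋ × 870 = 615 × 870 mm
H2: ⌊870/2⌋ × 615 = 435 × 615 mm
H3: ⌊615/2⌋ × 435 = 307 × 435 mm
H4: ⌊435/2⌋ × 307 = 217 × 307 mm

217 × 307 mm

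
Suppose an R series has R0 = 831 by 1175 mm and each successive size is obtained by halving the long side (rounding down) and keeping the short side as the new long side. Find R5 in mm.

146 × 207 mm

R1 = 587 × 831 mm (from R0 by 1 halving).
R2: ⌊831/2⌋ × 587 = 415 × 587 mm
R3: ⌊587/2⌋ × 415 = 293 × 415 mm
R4: ⌊415/2⌋ × 293 = 207 × 293 mm
R5: ⌊293/2⌋ × 207 = 146 × 207 mm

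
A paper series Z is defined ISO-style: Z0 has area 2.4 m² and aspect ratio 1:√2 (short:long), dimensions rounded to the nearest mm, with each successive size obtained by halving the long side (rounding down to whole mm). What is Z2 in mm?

Let Z0's short side be w mm. w · w√2 = 2.4 m² = 2,400,000 mm², so w ≈ 1302.7 mm and w√2 ≈ 1842.3 mm → Z0 = 1303 × 1842 mm.
Z1: ⌊1842/2⌋ × 1303 = 921 × 1303 mm
Z2: ⌊1303/2⌋ × 921 = 651 × 921 mm

651 × 921 mm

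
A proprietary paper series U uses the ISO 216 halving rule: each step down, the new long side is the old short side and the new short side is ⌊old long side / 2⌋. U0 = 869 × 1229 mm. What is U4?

217 × 307 mm

U1: ⌊1229/2⌋ × 869 = 614 × 869 mm
U2: ⌊869/2⌋ × 614 = 434 × 614 mm
U3: ⌊614/2⌋ × 434 = 307 × 434 mm
U4: ⌊434/2⌋ × 307 = 217 × 307 mm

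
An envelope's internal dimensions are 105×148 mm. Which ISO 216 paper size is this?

A6 (105 × 148 mm)

Aspect ratio 148/105 ≈ 1.410 — close to the ISO √2 ≈ 1.414.
In the A-series (A0 area = 1 m²): A6 = 105 × 148 mm.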